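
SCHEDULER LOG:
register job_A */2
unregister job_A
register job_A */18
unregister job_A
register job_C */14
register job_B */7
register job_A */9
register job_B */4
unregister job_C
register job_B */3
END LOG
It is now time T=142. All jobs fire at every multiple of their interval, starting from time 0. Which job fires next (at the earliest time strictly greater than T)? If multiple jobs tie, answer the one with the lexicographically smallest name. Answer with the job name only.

Answer: job_A

Derivation:
Op 1: register job_A */2 -> active={job_A:*/2}
Op 2: unregister job_A -> active={}
Op 3: register job_A */18 -> active={job_A:*/18}
Op 4: unregister job_A -> active={}
Op 5: register job_C */14 -> active={job_C:*/14}
Op 6: register job_B */7 -> active={job_B:*/7, job_C:*/14}
Op 7: register job_A */9 -> active={job_A:*/9, job_B:*/7, job_C:*/14}
Op 8: register job_B */4 -> active={job_A:*/9, job_B:*/4, job_C:*/14}
Op 9: unregister job_C -> active={job_A:*/9, job_B:*/4}
Op 10: register job_B */3 -> active={job_A:*/9, job_B:*/3}
  job_A: interval 9, next fire after T=142 is 144
  job_B: interval 3, next fire after T=142 is 144
Earliest = 144, winner (lex tiebreak) = job_A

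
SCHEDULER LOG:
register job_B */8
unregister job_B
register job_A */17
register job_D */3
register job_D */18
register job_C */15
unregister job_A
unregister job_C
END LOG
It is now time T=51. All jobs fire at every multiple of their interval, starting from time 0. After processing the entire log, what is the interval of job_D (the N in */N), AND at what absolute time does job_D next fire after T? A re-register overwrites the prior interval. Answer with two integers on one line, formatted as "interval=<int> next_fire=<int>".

Op 1: register job_B */8 -> active={job_B:*/8}
Op 2: unregister job_B -> active={}
Op 3: register job_A */17 -> active={job_A:*/17}
Op 4: register job_D */3 -> active={job_A:*/17, job_D:*/3}
Op 5: register job_D */18 -> active={job_A:*/17, job_D:*/18}
Op 6: register job_C */15 -> active={job_A:*/17, job_C:*/15, job_D:*/18}
Op 7: unregister job_A -> active={job_C:*/15, job_D:*/18}
Op 8: unregister job_C -> active={job_D:*/18}
Final interval of job_D = 18
Next fire of job_D after T=51: (51//18+1)*18 = 54

Answer: interval=18 next_fire=54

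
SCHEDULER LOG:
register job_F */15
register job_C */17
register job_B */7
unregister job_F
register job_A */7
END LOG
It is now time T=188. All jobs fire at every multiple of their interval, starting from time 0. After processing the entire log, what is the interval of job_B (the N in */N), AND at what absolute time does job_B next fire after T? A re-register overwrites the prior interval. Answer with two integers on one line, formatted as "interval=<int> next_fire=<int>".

Answer: interval=7 next_fire=189

Derivation:
Op 1: register job_F */15 -> active={job_F:*/15}
Op 2: register job_C */17 -> active={job_C:*/17, job_F:*/15}
Op 3: register job_B */7 -> active={job_B:*/7, job_C:*/17, job_F:*/15}
Op 4: unregister job_F -> active={job_B:*/7, job_C:*/17}
Op 5: register job_A */7 -> active={job_A:*/7, job_B:*/7, job_C:*/17}
Final interval of job_B = 7
Next fire of job_B after T=188: (188//7+1)*7 = 189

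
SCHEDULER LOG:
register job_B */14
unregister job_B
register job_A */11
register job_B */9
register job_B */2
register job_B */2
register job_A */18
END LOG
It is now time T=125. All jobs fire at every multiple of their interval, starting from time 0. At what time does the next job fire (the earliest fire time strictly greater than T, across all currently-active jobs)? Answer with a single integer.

Answer: 126

Derivation:
Op 1: register job_B */14 -> active={job_B:*/14}
Op 2: unregister job_B -> active={}
Op 3: register job_A */11 -> active={job_A:*/11}
Op 4: register job_B */9 -> active={job_A:*/11, job_B:*/9}
Op 5: register job_B */2 -> active={job_A:*/11, job_B:*/2}
Op 6: register job_B */2 -> active={job_A:*/11, job_B:*/2}
Op 7: register job_A */18 -> active={job_A:*/18, job_B:*/2}
  job_A: interval 18, next fire after T=125 is 126
  job_B: interval 2, next fire after T=125 is 126
Earliest fire time = 126 (job job_A)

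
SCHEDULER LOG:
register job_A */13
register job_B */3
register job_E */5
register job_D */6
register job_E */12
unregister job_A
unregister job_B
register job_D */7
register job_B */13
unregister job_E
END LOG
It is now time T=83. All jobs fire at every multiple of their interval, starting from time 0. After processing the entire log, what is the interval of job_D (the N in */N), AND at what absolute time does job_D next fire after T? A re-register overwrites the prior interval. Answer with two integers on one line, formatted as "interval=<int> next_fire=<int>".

Answer: interval=7 next_fire=84

Derivation:
Op 1: register job_A */13 -> active={job_A:*/13}
Op 2: register job_B */3 -> active={job_A:*/13, job_B:*/3}
Op 3: register job_E */5 -> active={job_A:*/13, job_B:*/3, job_E:*/5}
Op 4: register job_D */6 -> active={job_A:*/13, job_B:*/3, job_D:*/6, job_E:*/5}
Op 5: register job_E */12 -> active={job_A:*/13, job_B:*/3, job_D:*/6, job_E:*/12}
Op 6: unregister job_A -> active={job_B:*/3, job_D:*/6, job_E:*/12}
Op 7: unregister job_B -> active={job_D:*/6, job_E:*/12}
Op 8: register job_D */7 -> active={job_D:*/7, job_E:*/12}
Op 9: register job_B */13 -> active={job_B:*/13, job_D:*/7, job_E:*/12}
Op 10: unregister job_E -> active={job_B:*/13, job_D:*/7}
Final interval of job_D = 7
Next fire of job_D after T=83: (83//7+1)*7 = 84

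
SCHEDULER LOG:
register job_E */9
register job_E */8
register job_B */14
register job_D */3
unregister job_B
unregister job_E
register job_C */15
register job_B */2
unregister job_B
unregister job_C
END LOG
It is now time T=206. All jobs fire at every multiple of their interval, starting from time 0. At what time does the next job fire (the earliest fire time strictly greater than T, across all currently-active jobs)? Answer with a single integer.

Op 1: register job_E */9 -> active={job_E:*/9}
Op 2: register job_E */8 -> active={job_E:*/8}
Op 3: register job_B */14 -> active={job_B:*/14, job_E:*/8}
Op 4: register job_D */3 -> active={job_B:*/14, job_D:*/3, job_E:*/8}
Op 5: unregister job_B -> active={job_D:*/3, job_E:*/8}
Op 6: unregister job_E -> active={job_D:*/3}
Op 7: register job_C */15 -> active={job_C:*/15, job_D:*/3}
Op 8: register job_B */2 -> active={job_B:*/2, job_C:*/15, job_D:*/3}
Op 9: unregister job_B -> active={job_C:*/15, job_D:*/3}
Op 10: unregister job_C -> active={job_D:*/3}
  job_D: interval 3, next fire after T=206 is 207
Earliest fire time = 207 (job job_D)

Answer: 207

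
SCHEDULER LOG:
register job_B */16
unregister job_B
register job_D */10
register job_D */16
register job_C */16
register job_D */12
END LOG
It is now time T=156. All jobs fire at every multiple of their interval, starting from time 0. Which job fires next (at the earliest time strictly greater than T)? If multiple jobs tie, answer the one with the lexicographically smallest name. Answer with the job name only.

Op 1: register job_B */16 -> active={job_B:*/16}
Op 2: unregister job_B -> active={}
Op 3: register job_D */10 -> active={job_D:*/10}
Op 4: register job_D */16 -> active={job_D:*/16}
Op 5: register job_C */16 -> active={job_C:*/16, job_D:*/16}
Op 6: register job_D */12 -> active={job_C:*/16, job_D:*/12}
  job_C: interval 16, next fire after T=156 is 160
  job_D: interval 12, next fire after T=156 is 168
Earliest = 160, winner (lex tiebreak) = job_C

Answer: job_C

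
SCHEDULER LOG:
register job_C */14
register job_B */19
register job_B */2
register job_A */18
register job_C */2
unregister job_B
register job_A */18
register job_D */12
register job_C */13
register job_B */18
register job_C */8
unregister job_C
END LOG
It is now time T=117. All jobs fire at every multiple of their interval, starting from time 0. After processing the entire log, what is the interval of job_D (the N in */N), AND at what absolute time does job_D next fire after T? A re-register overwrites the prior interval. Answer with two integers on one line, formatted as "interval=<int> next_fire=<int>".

Answer: interval=12 next_fire=120

Derivation:
Op 1: register job_C */14 -> active={job_C:*/14}
Op 2: register job_B */19 -> active={job_B:*/19, job_C:*/14}
Op 3: register job_B */2 -> active={job_B:*/2, job_C:*/14}
Op 4: register job_A */18 -> active={job_A:*/18, job_B:*/2, job_C:*/14}
Op 5: register job_C */2 -> active={job_A:*/18, job_B:*/2, job_C:*/2}
Op 6: unregister job_B -> active={job_A:*/18, job_C:*/2}
Op 7: register job_A */18 -> active={job_A:*/18, job_C:*/2}
Op 8: register job_D */12 -> active={job_A:*/18, job_C:*/2, job_D:*/12}
Op 9: register job_C */13 -> active={job_A:*/18, job_C:*/13, job_D:*/12}
Op 10: register job_B */18 -> active={job_A:*/18, job_B:*/18, job_C:*/13, job_D:*/12}
Op 11: register job_C */8 -> active={job_A:*/18, job_B:*/18, job_C:*/8, job_D:*/12}
Op 12: unregister job_C -> active={job_A:*/18, job_B:*/18, job_D:*/12}
Final interval of job_D = 12
Next fire of job_D after T=117: (117//12+1)*12 = 120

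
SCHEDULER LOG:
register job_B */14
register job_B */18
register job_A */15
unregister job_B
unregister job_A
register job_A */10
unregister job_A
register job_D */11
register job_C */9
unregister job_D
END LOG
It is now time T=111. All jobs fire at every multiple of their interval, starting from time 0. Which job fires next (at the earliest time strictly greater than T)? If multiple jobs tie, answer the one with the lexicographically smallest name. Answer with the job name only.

Answer: job_C

Derivation:
Op 1: register job_B */14 -> active={job_B:*/14}
Op 2: register job_B */18 -> active={job_B:*/18}
Op 3: register job_A */15 -> active={job_A:*/15, job_B:*/18}
Op 4: unregister job_B -> active={job_A:*/15}
Op 5: unregister job_A -> active={}
Op 6: register job_A */10 -> active={job_A:*/10}
Op 7: unregister job_A -> active={}
Op 8: register job_D */11 -> active={job_D:*/11}
Op 9: register job_C */9 -> active={job_C:*/9, job_D:*/11}
Op 10: unregister job_D -> active={job_C:*/9}
  job_C: interval 9, next fire after T=111 is 117
Earliest = 117, winner (lex tiebreak) = job_C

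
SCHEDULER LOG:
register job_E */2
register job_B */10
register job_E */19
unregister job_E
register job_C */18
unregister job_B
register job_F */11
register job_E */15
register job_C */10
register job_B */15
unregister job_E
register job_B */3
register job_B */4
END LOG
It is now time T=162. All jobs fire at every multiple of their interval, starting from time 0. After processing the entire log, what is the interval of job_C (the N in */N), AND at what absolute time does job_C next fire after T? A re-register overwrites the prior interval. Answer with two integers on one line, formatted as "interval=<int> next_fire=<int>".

Op 1: register job_E */2 -> active={job_E:*/2}
Op 2: register job_B */10 -> active={job_B:*/10, job_E:*/2}
Op 3: register job_E */19 -> active={job_B:*/10, job_E:*/19}
Op 4: unregister job_E -> active={job_B:*/10}
Op 5: register job_C */18 -> active={job_B:*/10, job_C:*/18}
Op 6: unregister job_B -> active={job_C:*/18}
Op 7: register job_F */11 -> active={job_C:*/18, job_F:*/11}
Op 8: register job_E */15 -> active={job_C:*/18, job_E:*/15, job_F:*/11}
Op 9: register job_C */10 -> active={job_C:*/10, job_E:*/15, job_F:*/11}
Op 10: register job_B */15 -> active={job_B:*/15, job_C:*/10, job_E:*/15, job_F:*/11}
Op 11: unregister job_E -> active={job_B:*/15, job_C:*/10, job_F:*/11}
Op 12: register job_B */3 -> active={job_B:*/3, job_C:*/10, job_F:*/11}
Op 13: register job_B */4 -> active={job_B:*/4, job_C:*/10, job_F:*/11}
Final interval of job_C = 10
Next fire of job_C after T=162: (162//10+1)*10 = 170

Answer: interval=10 next_fire=170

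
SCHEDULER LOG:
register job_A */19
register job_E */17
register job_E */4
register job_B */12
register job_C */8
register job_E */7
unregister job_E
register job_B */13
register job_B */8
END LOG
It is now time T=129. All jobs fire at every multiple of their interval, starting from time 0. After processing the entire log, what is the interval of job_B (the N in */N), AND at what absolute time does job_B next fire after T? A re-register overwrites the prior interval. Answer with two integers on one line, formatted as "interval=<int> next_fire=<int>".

Op 1: register job_A */19 -> active={job_A:*/19}
Op 2: register job_E */17 -> active={job_A:*/19, job_E:*/17}
Op 3: register job_E */4 -> active={job_A:*/19, job_E:*/4}
Op 4: register job_B */12 -> active={job_A:*/19, job_B:*/12, job_E:*/4}
Op 5: register job_C */8 -> active={job_A:*/19, job_B:*/12, job_C:*/8, job_E:*/4}
Op 6: register job_E */7 -> active={job_A:*/19, job_B:*/12, job_C:*/8, job_E:*/7}
Op 7: unregister job_E -> active={job_A:*/19, job_B:*/12, job_C:*/8}
Op 8: register job_B */13 -> active={job_A:*/19, job_B:*/13, job_C:*/8}
Op 9: register job_B */8 -> active={job_A:*/19, job_B:*/8, job_C:*/8}
Final interval of job_B = 8
Next fire of job_B after T=129: (129//8+1)*8 = 136

Answer: interval=8 next_fire=136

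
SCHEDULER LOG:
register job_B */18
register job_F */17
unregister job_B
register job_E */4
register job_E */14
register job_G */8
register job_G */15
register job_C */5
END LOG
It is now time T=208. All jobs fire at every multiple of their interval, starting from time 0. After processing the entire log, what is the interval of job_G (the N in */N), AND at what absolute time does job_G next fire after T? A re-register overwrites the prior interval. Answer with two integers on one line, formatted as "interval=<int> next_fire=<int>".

Answer: interval=15 next_fire=210

Derivation:
Op 1: register job_B */18 -> active={job_B:*/18}
Op 2: register job_F */17 -> active={job_B:*/18, job_F:*/17}
Op 3: unregister job_B -> active={job_F:*/17}
Op 4: register job_E */4 -> active={job_E:*/4, job_F:*/17}
Op 5: register job_E */14 -> active={job_E:*/14, job_F:*/17}
Op 6: register job_G */8 -> active={job_E:*/14, job_F:*/17, job_G:*/8}
Op 7: register job_G */15 -> active={job_E:*/14, job_F:*/17, job_G:*/15}
Op 8: register job_C */5 -> active={job_C:*/5, job_E:*/14, job_F:*/17, job_G:*/15}
Final interval of job_G = 15
Next fire of job_G after T=208: (208//15+1)*15 = 210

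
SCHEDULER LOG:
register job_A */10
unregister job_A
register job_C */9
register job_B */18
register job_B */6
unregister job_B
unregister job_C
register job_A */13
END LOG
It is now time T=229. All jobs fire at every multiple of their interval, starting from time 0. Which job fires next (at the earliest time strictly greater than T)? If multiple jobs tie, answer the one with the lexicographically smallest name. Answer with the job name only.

Op 1: register job_A */10 -> active={job_A:*/10}
Op 2: unregister job_A -> active={}
Op 3: register job_C */9 -> active={job_C:*/9}
Op 4: register job_B */18 -> active={job_B:*/18, job_C:*/9}
Op 5: register job_B */6 -> active={job_B:*/6, job_C:*/9}
Op 6: unregister job_B -> active={job_C:*/9}
Op 7: unregister job_C -> active={}
Op 8: register job_A */13 -> active={job_A:*/13}
  job_A: interval 13, next fire after T=229 is 234
Earliest = 234, winner (lex tiebreak) = job_A

Answer: job_A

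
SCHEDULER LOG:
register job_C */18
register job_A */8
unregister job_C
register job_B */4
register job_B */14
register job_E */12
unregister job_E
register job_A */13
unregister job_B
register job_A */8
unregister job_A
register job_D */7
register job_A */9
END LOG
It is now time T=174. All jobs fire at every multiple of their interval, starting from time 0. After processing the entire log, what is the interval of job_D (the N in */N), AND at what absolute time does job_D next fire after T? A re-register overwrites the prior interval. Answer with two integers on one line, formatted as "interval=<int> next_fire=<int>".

Op 1: register job_C */18 -> active={job_C:*/18}
Op 2: register job_A */8 -> active={job_A:*/8, job_C:*/18}
Op 3: unregister job_C -> active={job_A:*/8}
Op 4: register job_B */4 -> active={job_A:*/8, job_B:*/4}
Op 5: register job_B */14 -> active={job_A:*/8, job_B:*/14}
Op 6: register job_E */12 -> active={job_A:*/8, job_B:*/14, job_E:*/12}
Op 7: unregister job_E -> active={job_A:*/8, job_B:*/14}
Op 8: register job_A */13 -> active={job_A:*/13, job_B:*/14}
Op 9: unregister job_B -> active={job_A:*/13}
Op 10: register job_A */8 -> active={job_A:*/8}
Op 11: unregister job_A -> active={}
Op 12: register job_D */7 -> active={job_D:*/7}
Op 13: register job_A */9 -> active={job_A:*/9, job_D:*/7}
Final interval of job_D = 7
Next fire of job_D after T=174: (174//7+1)*7 = 175

Answer: interval=7 next_fire=175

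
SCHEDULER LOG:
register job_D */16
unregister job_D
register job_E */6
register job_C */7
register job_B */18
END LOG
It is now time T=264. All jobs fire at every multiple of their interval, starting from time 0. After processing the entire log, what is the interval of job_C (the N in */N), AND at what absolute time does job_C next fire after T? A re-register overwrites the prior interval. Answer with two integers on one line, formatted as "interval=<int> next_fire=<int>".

Op 1: register job_D */16 -> active={job_D:*/16}
Op 2: unregister job_D -> active={}
Op 3: register job_E */6 -> active={job_E:*/6}
Op 4: register job_C */7 -> active={job_C:*/7, job_E:*/6}
Op 5: register job_B */18 -> active={job_B:*/18, job_C:*/7, job_E:*/6}
Final interval of job_C = 7
Next fire of job_C after T=264: (264//7+1)*7 = 266

Answer: interval=7 next_fire=266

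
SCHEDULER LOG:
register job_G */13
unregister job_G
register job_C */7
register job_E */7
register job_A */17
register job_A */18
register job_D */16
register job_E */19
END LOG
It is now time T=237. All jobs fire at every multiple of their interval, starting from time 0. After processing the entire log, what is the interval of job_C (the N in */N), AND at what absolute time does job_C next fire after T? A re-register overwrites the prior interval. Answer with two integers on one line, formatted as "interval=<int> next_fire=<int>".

Op 1: register job_G */13 -> active={job_G:*/13}
Op 2: unregister job_G -> active={}
Op 3: register job_C */7 -> active={job_C:*/7}
Op 4: register job_E */7 -> active={job_C:*/7, job_E:*/7}
Op 5: register job_A */17 -> active={job_A:*/17, job_C:*/7, job_E:*/7}
Op 6: register job_A */18 -> active={job_A:*/18, job_C:*/7, job_E:*/7}
Op 7: register job_D */16 -> active={job_A:*/18, job_C:*/7, job_D:*/16, job_E:*/7}
Op 8: register job_E */19 -> active={job_A:*/18, job_C:*/7, job_D:*/16, job_E:*/19}
Final interval of job_C = 7
Next fire of job_C after T=237: (237//7+1)*7 = 238

Answer: interval=7 next_fire=238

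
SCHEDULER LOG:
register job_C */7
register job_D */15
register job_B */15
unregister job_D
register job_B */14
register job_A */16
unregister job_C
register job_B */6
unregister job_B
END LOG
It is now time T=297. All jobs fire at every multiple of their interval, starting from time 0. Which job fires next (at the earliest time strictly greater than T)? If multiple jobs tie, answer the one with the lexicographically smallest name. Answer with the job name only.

Answer: job_A

Derivation:
Op 1: register job_C */7 -> active={job_C:*/7}
Op 2: register job_D */15 -> active={job_C:*/7, job_D:*/15}
Op 3: register job_B */15 -> active={job_B:*/15, job_C:*/7, job_D:*/15}
Op 4: unregister job_D -> active={job_B:*/15, job_C:*/7}
Op 5: register job_B */14 -> active={job_B:*/14, job_C:*/7}
Op 6: register job_A */16 -> active={job_A:*/16, job_B:*/14, job_C:*/7}
Op 7: unregister job_C -> active={job_A:*/16, job_B:*/14}
Op 8: register job_B */6 -> active={job_A:*/16, job_B:*/6}
Op 9: unregister job_B -> active={job_A:*/16}
  job_A: interval 16, next fire after T=297 is 304
Earliest = 304, winner (lex tiebreak) = job_A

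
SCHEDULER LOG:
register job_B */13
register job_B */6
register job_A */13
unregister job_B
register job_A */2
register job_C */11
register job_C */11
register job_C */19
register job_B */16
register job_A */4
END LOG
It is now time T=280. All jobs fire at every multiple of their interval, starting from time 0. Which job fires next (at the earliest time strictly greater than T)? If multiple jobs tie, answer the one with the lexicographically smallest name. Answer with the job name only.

Op 1: register job_B */13 -> active={job_B:*/13}
Op 2: register job_B */6 -> active={job_B:*/6}
Op 3: register job_A */13 -> active={job_A:*/13, job_B:*/6}
Op 4: unregister job_B -> active={job_A:*/13}
Op 5: register job_A */2 -> active={job_A:*/2}
Op 6: register job_C */11 -> active={job_A:*/2, job_C:*/11}
Op 7: register job_C */11 -> active={job_A:*/2, job_C:*/11}
Op 8: register job_C */19 -> active={job_A:*/2, job_C:*/19}
Op 9: register job_B */16 -> active={job_A:*/2, job_B:*/16, job_C:*/19}
Op 10: register job_A */4 -> active={job_A:*/4, job_B:*/16, job_C:*/19}
  job_A: interval 4, next fire after T=280 is 284
  job_B: interval 16, next fire after T=280 is 288
  job_C: interval 19, next fire after T=280 is 285
Earliest = 284, winner (lex tiebreak) = job_A

Answer: job_A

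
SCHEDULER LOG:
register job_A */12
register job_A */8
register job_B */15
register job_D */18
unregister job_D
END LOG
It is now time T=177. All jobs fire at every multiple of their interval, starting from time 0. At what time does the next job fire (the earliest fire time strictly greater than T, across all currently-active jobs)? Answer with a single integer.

Op 1: register job_A */12 -> active={job_A:*/12}
Op 2: register job_A */8 -> active={job_A:*/8}
Op 3: register job_B */15 -> active={job_A:*/8, job_B:*/15}
Op 4: register job_D */18 -> active={job_A:*/8, job_B:*/15, job_D:*/18}
Op 5: unregister job_D -> active={job_A:*/8, job_B:*/15}
  job_A: interval 8, next fire after T=177 is 184
  job_B: interval 15, next fire after T=177 is 180
Earliest fire time = 180 (job job_B)

Answer: 180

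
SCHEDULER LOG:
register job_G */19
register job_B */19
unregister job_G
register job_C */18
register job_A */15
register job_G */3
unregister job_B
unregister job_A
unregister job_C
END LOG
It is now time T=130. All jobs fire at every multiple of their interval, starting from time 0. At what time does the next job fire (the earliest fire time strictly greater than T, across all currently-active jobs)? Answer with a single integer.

Answer: 132

Derivation:
Op 1: register job_G */19 -> active={job_G:*/19}
Op 2: register job_B */19 -> active={job_B:*/19, job_G:*/19}
Op 3: unregister job_G -> active={job_B:*/19}
Op 4: register job_C */18 -> active={job_B:*/19, job_C:*/18}
Op 5: register job_A */15 -> active={job_A:*/15, job_B:*/19, job_C:*/18}
Op 6: register job_G */3 -> active={job_A:*/15, job_B:*/19, job_C:*/18, job_G:*/3}
Op 7: unregister job_B -> active={job_A:*/15, job_C:*/18, job_G:*/3}
Op 8: unregister job_A -> active={job_C:*/18, job_G:*/3}
Op 9: unregister job_C -> active={job_G:*/3}
  job_G: interval 3, next fire after T=130 is 132
Earliest fire time = 132 (job job_G)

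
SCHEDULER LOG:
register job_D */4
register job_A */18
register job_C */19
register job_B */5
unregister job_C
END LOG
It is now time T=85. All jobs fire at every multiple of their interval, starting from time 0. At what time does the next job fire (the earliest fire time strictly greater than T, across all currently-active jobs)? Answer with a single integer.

Op 1: register job_D */4 -> active={job_D:*/4}
Op 2: register job_A */18 -> active={job_A:*/18, job_D:*/4}
Op 3: register job_C */19 -> active={job_A:*/18, job_C:*/19, job_D:*/4}
Op 4: register job_B */5 -> active={job_A:*/18, job_B:*/5, job_C:*/19, job_D:*/4}
Op 5: unregister job_C -> active={job_A:*/18, job_B:*/5, job_D:*/4}
  job_A: interval 18, next fire after T=85 is 90
  job_B: interval 5, next fire after T=85 is 90
  job_D: interval 4, next fire after T=85 is 88
Earliest fire time = 88 (job job_D)

Answer: 88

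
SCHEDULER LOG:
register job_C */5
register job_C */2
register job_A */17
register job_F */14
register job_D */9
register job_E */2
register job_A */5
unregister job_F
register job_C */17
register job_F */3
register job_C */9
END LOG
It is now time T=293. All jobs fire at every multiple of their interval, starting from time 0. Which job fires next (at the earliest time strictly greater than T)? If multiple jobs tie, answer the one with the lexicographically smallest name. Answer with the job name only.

Answer: job_E

Derivation:
Op 1: register job_C */5 -> active={job_C:*/5}
Op 2: register job_C */2 -> active={job_C:*/2}
Op 3: register job_A */17 -> active={job_A:*/17, job_C:*/2}
Op 4: register job_F */14 -> active={job_A:*/17, job_C:*/2, job_F:*/14}
Op 5: register job_D */9 -> active={job_A:*/17, job_C:*/2, job_D:*/9, job_F:*/14}
Op 6: register job_E */2 -> active={job_A:*/17, job_C:*/2, job_D:*/9, job_E:*/2, job_F:*/14}
Op 7: register job_A */5 -> active={job_A:*/5, job_C:*/2, job_D:*/9, job_E:*/2, job_F:*/14}
Op 8: unregister job_F -> active={job_A:*/5, job_C:*/2, job_D:*/9, job_E:*/2}
Op 9: register job_C */17 -> active={job_A:*/5, job_C:*/17, job_D:*/9, job_E:*/2}
Op 10: register job_F */3 -> active={job_A:*/5, job_C:*/17, job_D:*/9, job_E:*/2, job_F:*/3}
Op 11: register job_C */9 -> active={job_A:*/5, job_C:*/9, job_D:*/9, job_E:*/2, job_F:*/3}
  job_A: interval 5, next fire after T=293 is 295
  job_C: interval 9, next fire after T=293 is 297
  job_D: interval 9, next fire after T=293 is 297
  job_E: interval 2, next fire after T=293 is 294
  job_F: interval 3, next fire after T=293 is 294
Earliest = 294, winner (lex tiebreak) = job_E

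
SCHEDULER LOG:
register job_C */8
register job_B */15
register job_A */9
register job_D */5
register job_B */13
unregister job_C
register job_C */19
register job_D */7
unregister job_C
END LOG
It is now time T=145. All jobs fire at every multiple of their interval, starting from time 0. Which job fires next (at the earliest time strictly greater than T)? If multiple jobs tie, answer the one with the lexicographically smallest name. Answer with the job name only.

Answer: job_D

Derivation:
Op 1: register job_C */8 -> active={job_C:*/8}
Op 2: register job_B */15 -> active={job_B:*/15, job_C:*/8}
Op 3: register job_A */9 -> active={job_A:*/9, job_B:*/15, job_C:*/8}
Op 4: register job_D */5 -> active={job_A:*/9, job_B:*/15, job_C:*/8, job_D:*/5}
Op 5: register job_B */13 -> active={job_A:*/9, job_B:*/13, job_C:*/8, job_D:*/5}
Op 6: unregister job_C -> active={job_A:*/9, job_B:*/13, job_D:*/5}
Op 7: register job_C */19 -> active={job_A:*/9, job_B:*/13, job_C:*/19, job_D:*/5}
Op 8: register job_D */7 -> active={job_A:*/9, job_B:*/13, job_C:*/19, job_D:*/7}
Op 9: unregister job_C -> active={job_A:*/9, job_B:*/13, job_D:*/7}
  job_A: interval 9, next fire after T=145 is 153
  job_B: interval 13, next fire after T=145 is 156
  job_D: interval 7, next fire after T=145 is 147
Earliest = 147, winner (lex tiebreak) = job_D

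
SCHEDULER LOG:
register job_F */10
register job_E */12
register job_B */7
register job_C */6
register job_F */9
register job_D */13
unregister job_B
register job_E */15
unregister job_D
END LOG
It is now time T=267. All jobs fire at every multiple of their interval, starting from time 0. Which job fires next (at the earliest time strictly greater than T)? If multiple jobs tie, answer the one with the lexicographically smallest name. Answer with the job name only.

Op 1: register job_F */10 -> active={job_F:*/10}
Op 2: register job_E */12 -> active={job_E:*/12, job_F:*/10}
Op 3: register job_B */7 -> active={job_B:*/7, job_E:*/12, job_F:*/10}
Op 4: register job_C */6 -> active={job_B:*/7, job_C:*/6, job_E:*/12, job_F:*/10}
Op 5: register job_F */9 -> active={job_B:*/7, job_C:*/6, job_E:*/12, job_F:*/9}
Op 6: register job_D */13 -> active={job_B:*/7, job_C:*/6, job_D:*/13, job_E:*/12, job_F:*/9}
Op 7: unregister job_B -> active={job_C:*/6, job_D:*/13, job_E:*/12, job_F:*/9}
Op 8: register job_E */15 -> active={job_C:*/6, job_D:*/13, job_E:*/15, job_F:*/9}
Op 9: unregister job_D -> active={job_C:*/6, job_E:*/15, job_F:*/9}
  job_C: interval 6, next fire after T=267 is 270
  job_E: interval 15, next fire after T=267 is 270
  job_F: interval 9, next fire after T=267 is 270
Earliest = 270, winner (lex tiebreak) = job_C

Answer: job_C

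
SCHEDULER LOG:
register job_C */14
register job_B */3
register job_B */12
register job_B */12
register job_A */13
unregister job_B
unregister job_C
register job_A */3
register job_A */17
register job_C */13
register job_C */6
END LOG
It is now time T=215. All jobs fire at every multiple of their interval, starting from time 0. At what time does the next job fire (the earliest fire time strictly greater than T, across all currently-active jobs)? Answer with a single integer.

Op 1: register job_C */14 -> active={job_C:*/14}
Op 2: register job_B */3 -> active={job_B:*/3, job_C:*/14}
Op 3: register job_B */12 -> active={job_B:*/12, job_C:*/14}
Op 4: register job_B */12 -> active={job_B:*/12, job_C:*/14}
Op 5: register job_A */13 -> active={job_A:*/13, job_B:*/12, job_C:*/14}
Op 6: unregister job_B -> active={job_A:*/13, job_C:*/14}
Op 7: unregister job_C -> active={job_A:*/13}
Op 8: register job_A */3 -> active={job_A:*/3}
Op 9: register job_A */17 -> active={job_A:*/17}
Op 10: register job_C */13 -> active={job_A:*/17, job_C:*/13}
Op 11: register job_C */6 -> active={job_A:*/17, job_C:*/6}
  job_A: interval 17, next fire after T=215 is 221
  job_C: interval 6, next fire after T=215 is 216
Earliest fire time = 216 (job job_C)

Answer: 216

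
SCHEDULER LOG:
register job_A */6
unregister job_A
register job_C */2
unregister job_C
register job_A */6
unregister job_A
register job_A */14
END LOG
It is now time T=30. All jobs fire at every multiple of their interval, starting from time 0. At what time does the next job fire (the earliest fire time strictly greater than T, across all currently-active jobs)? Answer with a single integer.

Op 1: register job_A */6 -> active={job_A:*/6}
Op 2: unregister job_A -> active={}
Op 3: register job_C */2 -> active={job_C:*/2}
Op 4: unregister job_C -> active={}
Op 5: register job_A */6 -> active={job_A:*/6}
Op 6: unregister job_A -> active={}
Op 7: register job_A */14 -> active={job_A:*/14}
  job_A: interval 14, next fire after T=30 is 42
Earliest fire time = 42 (job job_A)

Answer: 42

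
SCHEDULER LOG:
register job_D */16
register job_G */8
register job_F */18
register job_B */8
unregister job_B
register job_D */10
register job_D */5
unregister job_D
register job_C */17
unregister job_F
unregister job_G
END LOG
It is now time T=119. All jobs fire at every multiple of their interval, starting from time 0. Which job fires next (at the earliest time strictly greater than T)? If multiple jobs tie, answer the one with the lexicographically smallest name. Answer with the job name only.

Op 1: register job_D */16 -> active={job_D:*/16}
Op 2: register job_G */8 -> active={job_D:*/16, job_G:*/8}
Op 3: register job_F */18 -> active={job_D:*/16, job_F:*/18, job_G:*/8}
Op 4: register job_B */8 -> active={job_B:*/8, job_D:*/16, job_F:*/18, job_G:*/8}
Op 5: unregister job_B -> active={job_D:*/16, job_F:*/18, job_G:*/8}
Op 6: register job_D */10 -> active={job_D:*/10, job_F:*/18, job_G:*/8}
Op 7: register job_D */5 -> active={job_D:*/5, job_F:*/18, job_G:*/8}
Op 8: unregister job_D -> active={job_F:*/18, job_G:*/8}
Op 9: register job_C */17 -> active={job_C:*/17, job_F:*/18, job_G:*/8}
Op 10: unregister job_F -> active={job_C:*/17, job_G:*/8}
Op 11: unregister job_G -> active={job_C:*/17}
  job_C: interval 17, next fire after T=119 is 136
Earliest = 136, winner (lex tiebreak) = job_C

Answer: job_C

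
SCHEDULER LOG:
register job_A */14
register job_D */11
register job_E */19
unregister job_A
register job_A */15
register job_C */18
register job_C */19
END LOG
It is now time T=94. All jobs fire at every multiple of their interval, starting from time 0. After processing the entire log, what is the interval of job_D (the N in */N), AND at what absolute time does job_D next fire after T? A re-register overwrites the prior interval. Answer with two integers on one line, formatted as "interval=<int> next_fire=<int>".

Op 1: register job_A */14 -> active={job_A:*/14}
Op 2: register job_D */11 -> active={job_A:*/14, job_D:*/11}
Op 3: register job_E */19 -> active={job_A:*/14, job_D:*/11, job_E:*/19}
Op 4: unregister job_A -> active={job_D:*/11, job_E:*/19}
Op 5: register job_A */15 -> active={job_A:*/15, job_D:*/11, job_E:*/19}
Op 6: register job_C */18 -> active={job_A:*/15, job_C:*/18, job_D:*/11, job_E:*/19}
Op 7: register job_C */19 -> active={job_A:*/15, job_C:*/19, job_D:*/11, job_E:*/19}
Final interval of job_D = 11
Next fire of job_D after T=94: (94//11+1)*11 = 99

Answer: interval=11 next_fire=99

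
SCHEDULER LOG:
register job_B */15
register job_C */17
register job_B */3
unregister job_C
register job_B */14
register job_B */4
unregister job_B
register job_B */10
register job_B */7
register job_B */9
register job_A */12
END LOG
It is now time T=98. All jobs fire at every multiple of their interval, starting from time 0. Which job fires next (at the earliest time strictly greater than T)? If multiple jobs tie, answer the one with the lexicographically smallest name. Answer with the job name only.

Op 1: register job_B */15 -> active={job_B:*/15}
Op 2: register job_C */17 -> active={job_B:*/15, job_C:*/17}
Op 3: register job_B */3 -> active={job_B:*/3, job_C:*/17}
Op 4: unregister job_C -> active={job_B:*/3}
Op 5: register job_B */14 -> active={job_B:*/14}
Op 6: register job_B */4 -> active={job_B:*/4}
Op 7: unregister job_B -> active={}
Op 8: register job_B */10 -> active={job_B:*/10}
Op 9: register job_B */7 -> active={job_B:*/7}
Op 10: register job_B */9 -> active={job_B:*/9}
Op 11: register job_A */12 -> active={job_A:*/12, job_B:*/9}
  job_A: interval 12, next fire after T=98 is 108
  job_B: interval 9, next fire after T=98 is 99
Earliest = 99, winner (lex tiebreak) = job_B

Answer: job_B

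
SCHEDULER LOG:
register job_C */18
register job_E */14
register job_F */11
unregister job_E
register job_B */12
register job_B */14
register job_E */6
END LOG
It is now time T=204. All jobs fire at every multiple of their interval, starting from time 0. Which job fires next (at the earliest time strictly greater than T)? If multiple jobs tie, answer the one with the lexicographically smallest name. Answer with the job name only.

Answer: job_F

Derivation:
Op 1: register job_C */18 -> active={job_C:*/18}
Op 2: register job_E */14 -> active={job_C:*/18, job_E:*/14}
Op 3: register job_F */11 -> active={job_C:*/18, job_E:*/14, job_F:*/11}
Op 4: unregister job_E -> active={job_C:*/18, job_F:*/11}
Op 5: register job_B */12 -> active={job_B:*/12, job_C:*/18, job_F:*/11}
Op 6: register job_B */14 -> active={job_B:*/14, job_C:*/18, job_F:*/11}
Op 7: register job_E */6 -> active={job_B:*/14, job_C:*/18, job_E:*/6, job_F:*/11}
  job_B: interval 14, next fire after T=204 is 210
  job_C: interval 18, next fire after T=204 is 216
  job_E: interval 6, next fire after T=204 is 210
  job_F: interval 11, next fire after T=204 is 209
Earliest = 209, winner (lex tiebreak) = job_F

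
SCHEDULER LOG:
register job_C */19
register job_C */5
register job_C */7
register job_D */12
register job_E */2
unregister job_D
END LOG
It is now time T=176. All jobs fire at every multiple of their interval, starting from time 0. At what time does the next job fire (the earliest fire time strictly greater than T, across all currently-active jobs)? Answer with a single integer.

Op 1: register job_C */19 -> active={job_C:*/19}
Op 2: register job_C */5 -> active={job_C:*/5}
Op 3: register job_C */7 -> active={job_C:*/7}
Op 4: register job_D */12 -> active={job_C:*/7, job_D:*/12}
Op 5: register job_E */2 -> active={job_C:*/7, job_D:*/12, job_E:*/2}
Op 6: unregister job_D -> active={job_C:*/7, job_E:*/2}
  job_C: interval 7, next fire after T=176 is 182
  job_E: interval 2, next fire after T=176 is 178
Earliest fire time = 178 (job job_E)

Answer: 178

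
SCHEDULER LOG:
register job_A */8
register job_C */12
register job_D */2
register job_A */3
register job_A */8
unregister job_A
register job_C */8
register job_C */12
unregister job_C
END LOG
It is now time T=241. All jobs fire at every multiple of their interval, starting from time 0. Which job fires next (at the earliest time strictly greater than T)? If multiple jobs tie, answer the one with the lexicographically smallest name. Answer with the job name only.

Answer: job_D

Derivation:
Op 1: register job_A */8 -> active={job_A:*/8}
Op 2: register job_C */12 -> active={job_A:*/8, job_C:*/12}
Op 3: register job_D */2 -> active={job_A:*/8, job_C:*/12, job_D:*/2}
Op 4: register job_A */3 -> active={job_A:*/3, job_C:*/12, job_D:*/2}
Op 5: register job_A */8 -> active={job_A:*/8, job_C:*/12, job_D:*/2}
Op 6: unregister job_A -> active={job_C:*/12, job_D:*/2}
Op 7: register job_C */8 -> active={job_C:*/8, job_D:*/2}
Op 8: register job_C */12 -> active={job_C:*/12, job_D:*/2}
Op 9: unregister job_C -> active={job_D:*/2}
  job_D: interval 2, next fire after T=241 is 242
Earliest = 242, winner (lex tiebreak) = job_D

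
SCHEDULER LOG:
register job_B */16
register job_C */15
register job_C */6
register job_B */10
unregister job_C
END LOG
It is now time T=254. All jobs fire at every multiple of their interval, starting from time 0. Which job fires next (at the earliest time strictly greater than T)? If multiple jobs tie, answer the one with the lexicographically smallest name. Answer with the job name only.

Answer: job_B

Derivation:
Op 1: register job_B */16 -> active={job_B:*/16}
Op 2: register job_C */15 -> active={job_B:*/16, job_C:*/15}
Op 3: register job_C */6 -> active={job_B:*/16, job_C:*/6}
Op 4: register job_B */10 -> active={job_B:*/10, job_C:*/6}
Op 5: unregister job_C -> active={job_B:*/10}
  job_B: interval 10, next fire after T=254 is 260
Earliest = 260, winner (lex tiebreak) = job_B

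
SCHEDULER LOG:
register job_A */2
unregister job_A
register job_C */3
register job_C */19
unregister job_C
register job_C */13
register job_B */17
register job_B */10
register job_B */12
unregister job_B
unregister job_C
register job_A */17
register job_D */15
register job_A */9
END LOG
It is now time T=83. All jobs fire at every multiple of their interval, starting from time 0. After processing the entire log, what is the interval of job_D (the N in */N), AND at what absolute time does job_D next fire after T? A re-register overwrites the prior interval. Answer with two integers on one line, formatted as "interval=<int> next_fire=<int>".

Op 1: register job_A */2 -> active={job_A:*/2}
Op 2: unregister job_A -> active={}
Op 3: register job_C */3 -> active={job_C:*/3}
Op 4: register job_C */19 -> active={job_C:*/19}
Op 5: unregister job_C -> active={}
Op 6: register job_C */13 -> active={job_C:*/13}
Op 7: register job_B */17 -> active={job_B:*/17, job_C:*/13}
Op 8: register job_B */10 -> active={job_B:*/10, job_C:*/13}
Op 9: register job_B */12 -> active={job_B:*/12, job_C:*/13}
Op 10: unregister job_B -> active={job_C:*/13}
Op 11: unregister job_C -> active={}
Op 12: register job_A */17 -> active={job_A:*/17}
Op 13: register job_D */15 -> active={job_A:*/17, job_D:*/15}
Op 14: register job_A */9 -> active={job_A:*/9, job_D:*/15}
Final interval of job_D = 15
Next fire of job_D after T=83: (83//15+1)*15 = 90

Answer: interval=15 next_fire=90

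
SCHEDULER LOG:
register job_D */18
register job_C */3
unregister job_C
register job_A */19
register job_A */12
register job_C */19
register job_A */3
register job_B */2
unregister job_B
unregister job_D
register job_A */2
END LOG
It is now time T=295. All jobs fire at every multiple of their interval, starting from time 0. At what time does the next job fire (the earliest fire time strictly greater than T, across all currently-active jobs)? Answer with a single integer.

Op 1: register job_D */18 -> active={job_D:*/18}
Op 2: register job_C */3 -> active={job_C:*/3, job_D:*/18}
Op 3: unregister job_C -> active={job_D:*/18}
Op 4: register job_A */19 -> active={job_A:*/19, job_D:*/18}
Op 5: register job_A */12 -> active={job_A:*/12, job_D:*/18}
Op 6: register job_C */19 -> active={job_A:*/12, job_C:*/19, job_D:*/18}
Op 7: register job_A */3 -> active={job_A:*/3, job_C:*/19, job_D:*/18}
Op 8: register job_B */2 -> active={job_A:*/3, job_B:*/2, job_C:*/19, job_D:*/18}
Op 9: unregister job_B -> active={job_A:*/3, job_C:*/19, job_D:*/18}
Op 10: unregister job_D -> active={job_A:*/3, job_C:*/19}
Op 11: register job_A */2 -> active={job_A:*/2, job_C:*/19}
  job_A: interval 2, next fire after T=295 is 296
  job_C: interval 19, next fire after T=295 is 304
Earliest fire time = 296 (job job_A)

Answer: 296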